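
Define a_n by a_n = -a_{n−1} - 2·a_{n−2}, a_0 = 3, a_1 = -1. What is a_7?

With companion matrix B = [[-1, -2], [1, 0]], [a_n, a_{n−1}]ᵀ = B·[a_{n−1}, a_{n−2}]ᵀ, so [a_7, a_6]ᵀ = B⁶·[a_1, a_0]ᵀ.
B⁶ = [[7, 10], [-5, 2]], giving [a_7, a_6]ᵀ = [[23], [11]].

23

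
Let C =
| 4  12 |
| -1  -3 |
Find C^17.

[[4, 12], [-1, -3]]

C² = C (a projection; rank 1, trace 1), so C^17 = C.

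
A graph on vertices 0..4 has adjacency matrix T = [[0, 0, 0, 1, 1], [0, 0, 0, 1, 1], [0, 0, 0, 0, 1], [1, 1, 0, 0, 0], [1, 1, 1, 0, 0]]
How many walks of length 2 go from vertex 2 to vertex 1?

The number of length-2 walks from vertex 2 to vertex 1 is entry (2,1) of T^2, where T is the adjacency matrix.
T^2 = [[2, 2, 1, 0, 0], [2, 2, 1, 0, 0], [1, 1, 1, 0, 0], [0, 0, 0, 2, 2], [0, 0, 0, 2, 3]]

1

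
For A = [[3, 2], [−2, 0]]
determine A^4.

A^2 = [[5, 6], [−6, −4]]
A^3 = [[3, 10], [−10, −12]]
A^4 = [[−11, 6], [−6, −20]]

[[−11, 6], [−6, −20]]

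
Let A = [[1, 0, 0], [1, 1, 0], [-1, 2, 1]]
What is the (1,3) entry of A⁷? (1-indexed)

A = I + N where N = [[0, 0, 0], [1, 0, 0], [-1, 2, 0]] is strictly lower-triangular, so N³ = 0.
(I + N)⁷ = I + 7·N + 21·N² = [[1, 0, 0], [7, 1, 0], [35, 14, 1]].

0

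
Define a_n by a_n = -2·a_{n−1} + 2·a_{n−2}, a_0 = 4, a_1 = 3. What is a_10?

With companion matrix C = [[-2, 2], [1, 0]], [a_n, a_{n−1}]ᵀ = C·[a_{n−1}, a_{n−2}]ᵀ, so [a_10, a_9]ᵀ = C^9·[a_1, a_0]ᵀ.
C^9 = [[-6688, 4896], [2448, -1792]], giving [a_10, a_9]ᵀ = [[-480], [176]].

-480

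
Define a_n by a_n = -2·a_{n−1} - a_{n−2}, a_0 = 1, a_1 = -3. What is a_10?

21

With companion matrix B = [[-2, -1], [1, 0]], [a_n, a_{n−1}]ᵀ = B·[a_{n−1}, a_{n−2}]ᵀ, so [a_10, a_9]ᵀ = B^9·[a_1, a_0]ᵀ.
B^9 = [[-10, -9], [9, 8]], giving [a_10, a_9]ᵀ = [[21], [-19]].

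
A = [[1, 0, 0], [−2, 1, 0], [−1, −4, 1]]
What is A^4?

[[1, 0, 0], [−8, 1, 0], [44, −16, 1]]

A = I + N where N = [[0, 0, 0], [−2, 0, 0], [−1, −4, 0]] is strictly lower-triangular, so N^3 = 0.
(I + N)^4 = I + 4·N + 6·N^2 = [[1, 0, 0], [−8, 1, 0], [44, −16, 1]].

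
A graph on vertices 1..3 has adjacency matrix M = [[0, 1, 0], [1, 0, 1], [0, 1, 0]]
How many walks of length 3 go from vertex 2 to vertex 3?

The number of length-3 walks from vertex 2 to vertex 3 is entry (2,3) of M^3, where M is the adjacency matrix.
M^2 = [[1, 0, 1], [0, 2, 0], [1, 0, 1]]
M^3 = [[0, 2, 0], [2, 0, 2], [0, 2, 0]]

2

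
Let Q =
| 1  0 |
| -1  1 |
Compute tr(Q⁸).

2

Q = I + N where N = [[0, 0], [-1, 0]] is strictly lower-triangular, so N² = 0.
(I + N)⁸ = I + 8·N = [[1, 0], [-8, 1]].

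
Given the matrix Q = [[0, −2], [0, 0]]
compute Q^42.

Q is strictly triangular, hence nilpotent: Q^2 = 0, so Q^42 = 0.

[[0, 0], [0, 0]]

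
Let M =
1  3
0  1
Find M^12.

[[1, 36], [0, 1]]

M = I + N where N = [[0, 3], [0, 0]] is strictly upper-triangular, so N^2 = 0.
(I + N)^12 = I + 12·N = [[1, 36], [0, 1]].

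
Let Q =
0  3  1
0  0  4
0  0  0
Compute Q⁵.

Q is strictly triangular, hence nilpotent: Q³ = 0, so Q⁵ = 0.

[[0, 0, 0], [0, 0, 0], [0, 0, 0]]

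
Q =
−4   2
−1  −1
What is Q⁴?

[[146, −130], [65, −49]]

tr Q = −5 and det Q = 6, so the characteristic polynomial is λ² − (−5)λ + (6) with roots −2 and −3.
Eigenvectors give P = [[−1, −2], [−1, −1]] with P⁻¹ = [[1, −2], [−1, 1]], and Q = P·diag(−2, −3)·P⁻¹.
Then Q⁴ = P·diag(16, 81)·P⁻¹ = [[−16, −162], [−16, −81]] · [[1, −2], [−1, 1]] = [[146, −130], [65, −49]].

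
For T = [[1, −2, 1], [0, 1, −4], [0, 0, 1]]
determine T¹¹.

[[1, −22, 451], [0, 1, −44], [0, 0, 1]]

T = I + N where N = [[0, −2, 1], [0, 0, −4], [0, 0, 0]] is strictly upper-triangular, so N³ = 0.
(I + N)¹¹ = I + 11·N + 55·N² = [[1, −22, 451], [0, 1, −44], [0, 0, 1]].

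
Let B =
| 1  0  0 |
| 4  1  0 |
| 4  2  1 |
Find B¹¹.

[[1, 0, 0], [44, 1, 0], [484, 22, 1]]

B = I + N where N = [[0, 0, 0], [4, 0, 0], [4, 2, 0]] is strictly lower-triangular, so N³ = 0.
(I + N)¹¹ = I + 11·N + 55·N² = [[1, 0, 0], [44, 1, 0], [484, 22, 1]].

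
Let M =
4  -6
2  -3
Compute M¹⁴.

M² = M (a projection; rank 1, trace 1), so M¹⁴ = M.

[[4, -6], [2, -3]]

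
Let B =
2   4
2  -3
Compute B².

[[12, -4], [-2, 17]]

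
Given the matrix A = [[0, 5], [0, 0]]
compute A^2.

A is strictly triangular, hence nilpotent: A^2 = 0, so A^2 = 0.

[[0, 0], [0, 0]]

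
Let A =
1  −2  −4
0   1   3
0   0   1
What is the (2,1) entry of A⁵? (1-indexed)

0

A = I + N where N = [[0, −2, −4], [0, 0, 3], [0, 0, 0]] is strictly upper-triangular, so N³ = 0.
(I + N)⁵ = I + 5·N + 10·N² = [[1, −10, −80], [0, 1, 15], [0, 0, 1]].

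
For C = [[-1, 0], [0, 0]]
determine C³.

C² = [[1, 0], [0, 0]]
C³ = [[-1, 0], [0, 0]]

[[-1, 0], [0, 0]]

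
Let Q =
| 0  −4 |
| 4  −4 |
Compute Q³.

Q² = [[−16, 16], [−16, 0]]
Q³ = [[64, 0], [0, 64]]

[[64, 0], [0, 64]]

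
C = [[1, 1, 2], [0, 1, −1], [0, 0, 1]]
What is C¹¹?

[[1, 11, −33], [0, 1, −11], [0, 0, 1]]

C = I + N where N = [[0, 1, 2], [0, 0, −1], [0, 0, 0]] is strictly upper-triangular, so N³ = 0.
(I + N)¹¹ = I + 11·N + 55·N² = [[1, 11, −33], [0, 1, −11], [0, 0, 1]].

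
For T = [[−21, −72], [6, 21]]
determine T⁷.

[[−15309, −52488], [4374, 15309]]

tr T = 0 and det T = −9, so the characteristic polynomial is λ² − (0)λ + (−9) with roots 3 and −3.
Eigenvectors give P = [[−3, 4], [1, −1]] with P⁻¹ = [[1, 4], [1, 3]], and T = P·diag(3, −3)·P⁻¹.
Then T⁷ = P·diag(2187, −2187)·P⁻¹ = [[−6561, −8748], [2187, 2187]] · [[1, 4], [1, 3]] = [[−15309, −52488], [4374, 15309]].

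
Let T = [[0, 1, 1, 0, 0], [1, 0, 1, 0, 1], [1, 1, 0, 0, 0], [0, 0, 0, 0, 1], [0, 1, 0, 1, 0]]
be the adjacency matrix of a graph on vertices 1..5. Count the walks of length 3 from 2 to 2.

The number of length-3 walks from vertex 2 to vertex 2 is entry (2,2) of T^3, where T is the adjacency matrix.
T^2 = [[2, 1, 1, 0, 1], [1, 3, 1, 1, 0], [1, 1, 2, 0, 1], [0, 1, 0, 1, 0], [1, 0, 1, 0, 2]]
T^3 = [[2, 4, 3, 1, 1], [4, 2, 4, 0, 4], [3, 4, 2, 1, 1], [1, 0, 1, 0, 2], [1, 4, 1, 2, 0]]

2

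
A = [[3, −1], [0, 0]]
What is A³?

[[27, −9], [0, 0]]

A² = [[9, −3], [0, 0]]
A³ = [[27, −9], [0, 0]]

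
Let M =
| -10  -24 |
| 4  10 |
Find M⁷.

[[-640, -1536], [256, 640]]

tr M = 0 and det M = -4, so the characteristic polynomial is λ² − (0)λ + (-4) with roots 2 and -2.
Eigenvectors give P = [[-2, -3], [1, 1]] with P⁻¹ = [[1, 3], [-1, -2]], and M = P·diag(2, -2)·P⁻¹.
Then M⁷ = P·diag(128, -128)·P⁻¹ = [[-256, 384], [128, -128]] · [[1, 3], [-1, -2]] = [[-640, -1536], [256, 640]].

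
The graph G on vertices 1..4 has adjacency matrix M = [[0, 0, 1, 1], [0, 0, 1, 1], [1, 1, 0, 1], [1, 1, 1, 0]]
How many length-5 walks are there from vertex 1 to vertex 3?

29

The number of length-5 walks from vertex 1 to vertex 3 is entry (1,3) of M⁵, where M is the adjacency matrix.
M² = [[2, 2, 1, 1], [2, 2, 1, 1], [1, 1, 3, 2], [1, 1, 2, 3]]
M³ = [[2, 2, 5, 5], [2, 2, 5, 5], [5, 5, 4, 5], [5, 5, 5, 4]]
M⁴ = [[10, 10, 9, 9], [10, 10, 9, 9], [9, 9, 15, 14], [9, 9, 14, 15]]
M⁵ = [[18, 18, 29, 29], [18, 18, 29, 29], [29, 29, 32, 33], [29, 29, 33, 32]]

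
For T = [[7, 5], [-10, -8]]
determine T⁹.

[[20707, 20195], [-40390, -39878]]

tr T = -1 and det T = -6, so the characteristic polynomial is λ² − (-1)λ + (-6) with roots 2 and -3.
Eigenvectors give P = [[-1, -1], [1, 2]] with P⁻¹ = [[-2, -1], [1, 1]], and T = P·diag(2, -3)·P⁻¹.
Then T⁹ = P·diag(512, -19683)·P⁻¹ = [[-512, 19683], [512, -39366]] · [[-2, -1], [1, 1]] = [[20707, 20195], [-40390, -39878]].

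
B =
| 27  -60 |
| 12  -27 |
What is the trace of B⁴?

tr B = 0 and det B = -9, so the characteristic polynomial is λ² − (0)λ + (-9) with roots 3 and -3.
Eigenvectors give P = [[-5, 2], [-2, 1]] with P⁻¹ = [[-1, 2], [-2, 5]], and B = P·diag(3, -3)·P⁻¹.
Then B⁴ = P·diag(81, 81)·P⁻¹ = [[-405, 162], [-162, 81]] · [[-1, 2], [-2, 5]] = [[81, 0], [0, 81]].

162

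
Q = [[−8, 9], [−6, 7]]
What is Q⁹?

[[−1538, 1539], [−1026, 1027]]

tr Q = −1 and det Q = −2, so the characteristic polynomial is λ² − (−1)λ + (−2) with roots 1 and −2.
Eigenvectors give P = [[1, 3], [1, 2]] with P⁻¹ = [[−2, 3], [1, −1]], and Q = P·diag(1, −2)·P⁻¹.
Then Q⁹ = P·diag(1, −512)·P⁻¹ = [[1, −1536], [1, −1024]] · [[−2, 3], [1, −1]] = [[−1538, 1539], [−1026, 1027]].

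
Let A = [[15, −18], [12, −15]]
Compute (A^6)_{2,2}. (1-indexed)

729

tr A = 0 and det A = −9, so the characteristic polynomial is λ² − (0)λ + (−9) with roots −3 and 3.
Eigenvectors give P = [[−1, −3], [−1, −2]] with P⁻¹ = [[2, −3], [−1, 1]], and A = P·diag(−3, 3)·P⁻¹.
Then A^6 = P·diag(729, 729)·P⁻¹ = [[−729, −2187], [−729, −1458]] · [[2, −3], [−1, 1]] = [[729, 0], [0, 729]].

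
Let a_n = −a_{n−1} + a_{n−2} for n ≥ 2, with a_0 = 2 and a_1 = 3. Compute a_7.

23

With companion matrix M = [[−1, 1], [1, 0]], [a_n, a_{n−1}]ᵀ = M·[a_{n−1}, a_{n−2}]ᵀ, so [a_7, a_6]ᵀ = M⁶·[a_1, a_0]ᵀ.
M⁶ = [[13, −8], [−8, 5]], giving [a_7, a_6]ᵀ = [[23], [−14]].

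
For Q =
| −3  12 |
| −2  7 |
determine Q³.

[[−51, 156], [−26, 79]]

tr Q = 4 and det Q = 3, so the characteristic polynomial is λ² − (4)λ + (3) with roots 3 and 1.
Eigenvectors give P = [[−2, 3], [−1, 1]] with P⁻¹ = [[1, −3], [1, −2]], and Q = P·diag(3, 1)·P⁻¹.
Then Q³ = P·diag(27, 1)·P⁻¹ = [[−54, 3], [−27, 1]] · [[1, −3], [1, −2]] = [[−51, 156], [−26, 79]].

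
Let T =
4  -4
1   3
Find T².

[[12, -28], [7, 5]]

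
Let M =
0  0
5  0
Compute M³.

[[0, 0], [0, 0]]

M is strictly triangular, hence nilpotent: M² = 0, so M³ = 0.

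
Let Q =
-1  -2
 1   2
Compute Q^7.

[[-1, -2], [1, 2]]

Q² = Q (a projection; rank 1, trace 1), so Q^7 = Q.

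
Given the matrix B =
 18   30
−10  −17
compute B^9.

[[80268, 121170], [−40390, −61097]]

tr B = 1 and det B = −6, so the characteristic polynomial is λ² − (1)λ + (−6) with roots 3 and −2.
Eigenvectors give P = [[−2, 3], [1, −2]] with P⁻¹ = [[−2, −3], [−1, −2]], and B = P·diag(3, −2)·P⁻¹.
Then B^9 = P·diag(19683, −512)·P⁻¹ = [[−39366, −1536], [19683, 1024]] · [[−2, −3], [−1, −2]] = [[80268, 121170], [−40390, −61097]].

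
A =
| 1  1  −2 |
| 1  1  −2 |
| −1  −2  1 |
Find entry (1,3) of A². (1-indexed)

−6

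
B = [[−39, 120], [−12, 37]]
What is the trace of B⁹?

−19682

tr B = −2 and det B = −3, so the characteristic polynomial is λ² − (−2)λ + (−3) with roots 1 and −3.
Eigenvectors give P = [[3, 10], [1, 3]] with P⁻¹ = [[−3, 10], [1, −3]], and B = P·diag(1, −3)·P⁻¹.
Then B⁹ = P·diag(1, −19683)·P⁻¹ = [[3, −196830], [1, −59049]] · [[−3, 10], [1, −3]] = [[−196839, 590520], [−59052, 177157]].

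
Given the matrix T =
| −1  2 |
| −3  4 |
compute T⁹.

[[−1021, 1022], [−1533, 1534]]

tr T = 3 and det T = 2, so the characteristic polynomial is λ² − (3)λ + (2) with roots 1 and 2.
Eigenvectors give P = [[−1, −2], [−1, −3]] with P⁻¹ = [[−3, 2], [1, −1]], and T = P·diag(1, 2)·P⁻¹.
Then T⁹ = P·diag(1, 512)·P⁻¹ = [[−1, −1024], [−1, −1536]] · [[−3, 2], [1, −1]] = [[−1021, 1022], [−1533, 1534]].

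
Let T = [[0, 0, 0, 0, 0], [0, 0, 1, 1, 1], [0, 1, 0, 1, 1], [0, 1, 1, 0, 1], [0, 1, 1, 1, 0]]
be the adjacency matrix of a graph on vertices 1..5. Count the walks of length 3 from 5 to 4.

The number of length-3 walks from vertex 5 to vertex 4 is entry (5,4) of T^3, where T is the adjacency matrix.
T^2 = [[0, 0, 0, 0, 0], [0, 3, 2, 2, 2], [0, 2, 3, 2, 2], [0, 2, 2, 3, 2], [0, 2, 2, 2, 3]]
T^3 = [[0, 0, 0, 0, 0], [0, 6, 7, 7, 7], [0, 7, 6, 7, 7], [0, 7, 7, 6, 7], [0, 7, 7, 7, 6]]

7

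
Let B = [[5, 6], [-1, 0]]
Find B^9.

[[58025, 115026], [-19171, -37830]]

tr B = 5 and det B = 6, so the characteristic polynomial is λ² − (5)λ + (6) with roots 2 and 3.
Eigenvectors give P = [[-2, -3], [1, 1]] with P⁻¹ = [[1, 3], [-1, -2]], and B = P·diag(2, 3)·P⁻¹.
Then B^9 = P·diag(512, 19683)·P⁻¹ = [[-1024, -59049], [512, 19683]] · [[1, 3], [-1, -2]] = [[58025, 115026], [-19171, -37830]].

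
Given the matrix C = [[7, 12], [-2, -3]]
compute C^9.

tr C = 4 and det C = 3, so the characteristic polynomial is λ² − (4)λ + (3) with roots 1 and 3.
Eigenvectors give P = [[-2, -3], [1, 1]] with P⁻¹ = [[1, 3], [-1, -2]], and C = P·diag(1, 3)·P⁻¹.
Then C^9 = P·diag(1, 19683)·P⁻¹ = [[-2, -59049], [1, 19683]] · [[1, 3], [-1, -2]] = [[59047, 118092], [-19682, -39363]].

[[59047, 118092], [-19682, -39363]]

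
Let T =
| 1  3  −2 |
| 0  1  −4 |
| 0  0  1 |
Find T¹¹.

T = I + N where N = [[0, 3, −2], [0, 0, −4], [0, 0, 0]] is strictly upper-triangular, so N³ = 0.
(I + N)¹¹ = I + 11·N + 55·N² = [[1, 33, −682], [0, 1, −44], [0, 0, 1]].

[[1, 33, −682], [0, 1, −44], [0, 0, 1]]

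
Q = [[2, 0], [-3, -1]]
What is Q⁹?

tr Q = 1 and det Q = -2, so the characteristic polynomial is λ² − (1)λ + (-2) with roots 2 and -1.
Eigenvectors give P = [[-1, 0], [1, 1]] with P⁻¹ = [[-1, 0], [1, 1]], and Q = P·diag(2, -1)·P⁻¹.
Then Q⁹ = P·diag(512, -1)·P⁻¹ = [[-512, 0], [512, -1]] · [[-1, 0], [1, 1]] = [[512, 0], [-513, -1]].

[[512, 0], [-513, -1]]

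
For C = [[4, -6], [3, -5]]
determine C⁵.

tr C = -1 and det C = -2, so the characteristic polynomial is λ² − (-1)λ + (-2) with roots -2 and 1.
Eigenvectors give P = [[1, 2], [1, 1]] with P⁻¹ = [[-1, 2], [1, -1]], and C = P·diag(-2, 1)·P⁻¹.
Then C⁵ = P·diag(-32, 1)·P⁻¹ = [[-32, 2], [-32, 1]] · [[-1, 2], [1, -1]] = [[34, -66], [33, -65]].

[[34, -66], [33, -65]]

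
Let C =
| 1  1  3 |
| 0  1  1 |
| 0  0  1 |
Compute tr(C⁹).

C = I + N where N = [[0, 1, 3], [0, 0, 1], [0, 0, 0]] is strictly upper-triangular, so N³ = 0.
(I + N)⁹ = I + 9·N + 36·N² = [[1, 9, 63], [0, 1, 9], [0, 0, 1]].

3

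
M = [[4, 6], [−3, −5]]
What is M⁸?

tr M = −1 and det M = −2, so the characteristic polynomial is λ² − (−1)λ + (−2) with roots −2 and 1.
Eigenvectors give P = [[−1, 2], [1, −1]] with P⁻¹ = [[1, 2], [1, 1]], and M = P·diag(−2, 1)·P⁻¹.
Then M⁸ = P·diag(256, 1)·P⁻¹ = [[−256, 2], [256, −1]] · [[1, 2], [1, 1]] = [[−254, −510], [255, 511]].

[[−254, −510], [255, 511]]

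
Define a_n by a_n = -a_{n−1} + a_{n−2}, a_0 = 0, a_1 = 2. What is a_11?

With companion matrix B = [[-1, 1], [1, 0]], [a_n, a_{n−1}]ᵀ = B·[a_{n−1}, a_{n−2}]ᵀ, so [a_11, a_10]ᵀ = B¹⁰·[a_1, a_0]ᵀ.
B¹⁰ = [[89, -55], [-55, 34]], giving [a_11, a_10]ᵀ = [[178], [-110]].

178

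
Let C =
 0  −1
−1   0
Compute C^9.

[[0, −1], [−1, 0]]

C² = I (check: tr C = 0 and det C = −1), so C^9 = C since 9 is odd.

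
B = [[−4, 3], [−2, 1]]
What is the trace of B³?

−9

tr B = −3 and det B = 2, so the characteristic polynomial is λ² − (−3)λ + (2) with roots −1 and −2.
Eigenvectors give P = [[1, −3], [1, −2]] with P⁻¹ = [[−2, 3], [−1, 1]], and B = P·diag(−1, −2)·P⁻¹.
Then B³ = P·diag(−1, −8)·P⁻¹ = [[−1, 24], [−1, 16]] · [[−2, 3], [−1, 1]] = [[−22, 21], [−14, 13]].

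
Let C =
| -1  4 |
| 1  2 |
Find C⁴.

C² = [[5, 4], [1, 8]]
C³ = [[-1, 28], [7, 20]]
C⁴ = [[29, 52], [13, 68]]

[[29, 52], [13, 68]]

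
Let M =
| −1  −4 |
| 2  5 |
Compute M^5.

[[−241, −484], [242, 485]]

tr M = 4 and det M = 3, so the characteristic polynomial is λ² − (4)λ + (3) with roots 1 and 3.
Eigenvectors give P = [[−2, −1], [1, 1]] with P⁻¹ = [[−1, −1], [1, 2]], and M = P·diag(1, 3)·P⁻¹.
Then M^5 = P·diag(1, 243)·P⁻¹ = [[−2, −243], [1, 243]] · [[−1, −1], [1, 2]] = [[−241, −484], [242, 485]].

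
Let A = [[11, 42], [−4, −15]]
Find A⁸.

[[−39359, −137760], [13120, 45921]]

tr A = −4 and det A = 3, so the characteristic polynomial is λ² − (−4)λ + (3) with roots −1 and −3.
Eigenvectors give P = [[7, −3], [−2, 1]] with P⁻¹ = [[1, 3], [2, 7]], and A = P·diag(−1, −3)·P⁻¹.
Then A⁸ = P·diag(1, 6561)·P⁻¹ = [[7, −19683], [−2, 6561]] · [[1, 3], [2, 7]] = [[−39359, −137760], [13120, 45921]].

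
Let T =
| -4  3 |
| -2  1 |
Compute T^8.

[[766, -765], [510, -509]]

tr T = -3 and det T = 2, so the characteristic polynomial is λ² − (-3)λ + (2) with roots -1 and -2.
Eigenvectors give P = [[1, 3], [1, 2]] with P⁻¹ = [[-2, 3], [1, -1]], and T = P·diag(-1, -2)·P⁻¹.
Then T^8 = P·diag(1, 256)·P⁻¹ = [[1, 768], [1, 512]] · [[-2, 3], [1, -1]] = [[766, -765], [510, -509]].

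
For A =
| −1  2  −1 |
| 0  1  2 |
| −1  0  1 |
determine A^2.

[[2, 0, 4], [−2, 1, 4], [0, −2, 2]]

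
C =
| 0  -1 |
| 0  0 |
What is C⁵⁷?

[[0, 0], [0, 0]]

C is strictly triangular, hence nilpotent: C² = 0, so C⁵⁷ = 0.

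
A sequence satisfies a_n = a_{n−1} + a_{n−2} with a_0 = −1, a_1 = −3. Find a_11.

−322

With companion matrix M = [[1, 1], [1, 0]], [a_n, a_{n−1}]ᵀ = M·[a_{n−1}, a_{n−2}]ᵀ, so [a_11, a_10]ᵀ = M¹⁰·[a_1, a_0]ᵀ.
M¹⁰ = [[89, 55], [55, 34]], giving [a_11, a_10]ᵀ = [[−322], [−199]].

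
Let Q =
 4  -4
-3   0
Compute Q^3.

[[160, -112], [-84, 48]]

Q^2 = [[28, -16], [-12, 12]]
Q^3 = [[160, -112], [-84, 48]]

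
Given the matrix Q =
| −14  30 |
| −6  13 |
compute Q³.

[[−44, 90], [−18, 37]]

tr Q = −1 and det Q = −2, so the characteristic polynomial is λ² − (−1)λ + (−2) with roots −2 and 1.
Eigenvectors give P = [[5, 2], [2, 1]] with P⁻¹ = [[1, −2], [−2, 5]], and Q = P·diag(−2, 1)·P⁻¹.
Then Q³ = P·diag(−8, 1)·P⁻¹ = [[−40, 2], [−16, 1]] · [[1, −2], [−2, 5]] = [[−44, 90], [−18, 37]].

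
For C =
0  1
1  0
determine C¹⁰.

[[1, 0], [0, 1]]

C² = I (check: tr C = 0 and det C = -1), so C¹⁰ = I since 10 is even.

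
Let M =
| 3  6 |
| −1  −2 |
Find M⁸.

M² = M (a projection; rank 1, trace 1), so M⁸ = M.

[[3, 6], [−1, −2]]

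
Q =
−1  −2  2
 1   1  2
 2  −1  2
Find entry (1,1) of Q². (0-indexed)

−3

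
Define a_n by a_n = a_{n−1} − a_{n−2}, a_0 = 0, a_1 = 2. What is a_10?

With companion matrix T = [[1, −1], [1, 0]], [a_n, a_{n−1}]ᵀ = T·[a_{n−1}, a_{n−2}]ᵀ, so [a_10, a_9]ᵀ = T^9·[a_1, a_0]ᵀ.
T^9 = [[−1, 0], [0, −1]], giving [a_10, a_9]ᵀ = [[−2], [0]].

−2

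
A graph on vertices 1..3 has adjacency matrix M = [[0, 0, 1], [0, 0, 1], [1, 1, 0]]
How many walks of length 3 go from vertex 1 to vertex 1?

0

The number of length-3 walks from vertex 1 to vertex 1 is entry (1,1) of M³, where M is the adjacency matrix.
M² = [[1, 1, 0], [1, 1, 0], [0, 0, 2]]
M³ = [[0, 0, 2], [0, 0, 2], [2, 2, 0]]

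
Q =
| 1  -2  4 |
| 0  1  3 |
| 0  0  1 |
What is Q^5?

Q = I + N where N = [[0, -2, 4], [0, 0, 3], [0, 0, 0]] is strictly upper-triangular, so N^3 = 0.
(I + N)^5 = I + 5·N + 10·N^2 = [[1, -10, -40], [0, 1, 15], [0, 0, 1]].

[[1, -10, -40], [0, 1, 15], [0, 0, 1]]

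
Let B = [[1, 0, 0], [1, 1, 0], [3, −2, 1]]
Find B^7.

B = I + N where N = [[0, 0, 0], [1, 0, 0], [3, −2, 0]] is strictly lower-triangular, so N^3 = 0.
(I + N)^7 = I + 7·N + 21·N^2 = [[1, 0, 0], [7, 1, 0], [−21, −14, 1]].

[[1, 0, 0], [7, 1, 0], [−21, −14, 1]]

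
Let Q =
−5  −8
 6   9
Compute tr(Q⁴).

tr Q = 4 and det Q = 3, so the characteristic polynomial is λ² − (4)λ + (3) with roots 3 and 1.
Eigenvectors give P = [[−1, 4], [1, −3]] with P⁻¹ = [[3, 4], [1, 1]], and Q = P·diag(3, 1)·P⁻¹.
Then Q⁴ = P·diag(81, 1)·P⁻¹ = [[−81, 4], [81, −3]] · [[3, 4], [1, 1]] = [[−239, −320], [240, 321]].

82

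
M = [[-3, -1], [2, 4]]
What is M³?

M² = [[7, -1], [2, 14]]
M³ = [[-23, -11], [22, 54]]

[[-23, -11], [22, 54]]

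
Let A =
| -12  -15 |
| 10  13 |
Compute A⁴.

[[-114, -195], [130, 211]]

tr A = 1 and det A = -6, so the characteristic polynomial is λ² − (1)λ + (-6) with roots 3 and -2.
Eigenvectors give P = [[-1, 3], [1, -2]] with P⁻¹ = [[2, 3], [1, 1]], and A = P·diag(3, -2)·P⁻¹.
Then A⁴ = P·diag(81, 16)·P⁻¹ = [[-81, 48], [81, -32]] · [[2, 3], [1, 1]] = [[-114, -195], [130, 211]].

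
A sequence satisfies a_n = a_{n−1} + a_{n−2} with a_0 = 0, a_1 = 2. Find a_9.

With companion matrix Q = [[1, 1], [1, 0]], [a_n, a_{n−1}]ᵀ = Q·[a_{n−1}, a_{n−2}]ᵀ, so [a_9, a_8]ᵀ = Q⁸·[a_1, a_0]ᵀ.
Q⁸ = [[34, 21], [21, 13]], giving [a_9, a_8]ᵀ = [[68], [42]].

68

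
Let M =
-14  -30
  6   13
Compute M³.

[[-44, -90], [18, 37]]

tr M = -1 and det M = -2, so the characteristic polynomial is λ² − (-1)λ + (-2) with roots 1 and -2.
Eigenvectors give P = [[-2, 5], [1, -2]] with P⁻¹ = [[2, 5], [1, 2]], and M = P·diag(1, -2)·P⁻¹.
Then M³ = P·diag(1, -8)·P⁻¹ = [[-2, -40], [1, 16]] · [[2, 5], [1, 2]] = [[-44, -90], [18, 37]].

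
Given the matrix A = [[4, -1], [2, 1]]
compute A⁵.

tr A = 5 and det A = 6, so the characteristic polynomial is λ² − (5)λ + (6) with roots 2 and 3.
Eigenvectors give P = [[-1, 1], [-2, 1]] with P⁻¹ = [[1, -1], [2, -1]], and A = P·diag(2, 3)·P⁻¹.
Then A⁵ = P·diag(32, 243)·P⁻¹ = [[-32, 243], [-64, 243]] · [[1, -1], [2, -1]] = [[454, -211], [422, -179]].

[[454, -211], [422, -179]]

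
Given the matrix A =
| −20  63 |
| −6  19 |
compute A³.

[[−62, 189], [−18, 55]]

tr A = −1 and det A = −2, so the characteristic polynomial is λ² − (−1)λ + (−2) with roots 1 and −2.
Eigenvectors give P = [[3, 7], [1, 2]] with P⁻¹ = [[−2, 7], [1, −3]], and A = P·diag(1, −2)·P⁻¹.
Then A³ = P·diag(1, −8)·P⁻¹ = [[3, −56], [1, −16]] · [[−2, 7], [1, −3]] = [[−62, 189], [−18, 55]].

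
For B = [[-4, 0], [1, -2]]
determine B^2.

[[16, 0], [-6, 4]]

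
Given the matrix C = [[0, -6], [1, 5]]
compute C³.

[[-30, -114], [19, 65]]

tr C = 5 and det C = 6, so the characteristic polynomial is λ² − (5)λ + (6) with roots 2 and 3.
Eigenvectors give P = [[-3, -2], [1, 1]] with P⁻¹ = [[-1, -2], [1, 3]], and C = P·diag(2, 3)·P⁻¹.
Then C³ = P·diag(8, 27)·P⁻¹ = [[-24, -54], [8, 27]] · [[-1, -2], [1, 3]] = [[-30, -114], [19, 65]].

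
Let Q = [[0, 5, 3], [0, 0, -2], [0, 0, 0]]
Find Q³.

Q is strictly triangular, hence nilpotent: Q³ = 0, so Q³ = 0.

[[0, 0, 0], [0, 0, 0], [0, 0, 0]]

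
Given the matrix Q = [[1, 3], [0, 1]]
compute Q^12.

[[1, 36], [0, 1]]

Q = I + N where N = [[0, 3], [0, 0]] is strictly upper-triangular, so N^2 = 0.
(I + N)^12 = I + 12·N = [[1, 36], [0, 1]].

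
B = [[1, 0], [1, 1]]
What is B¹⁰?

[[1, 0], [10, 1]]

B = I + N where N = [[0, 0], [1, 0]] is strictly lower-triangular, so N² = 0.
(I + N)¹⁰ = I + 10·N = [[1, 0], [10, 1]].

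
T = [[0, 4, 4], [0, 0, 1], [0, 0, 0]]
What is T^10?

[[0, 0, 0], [0, 0, 0], [0, 0, 0]]

T is strictly triangular, hence nilpotent: T^3 = 0, so T^10 = 0.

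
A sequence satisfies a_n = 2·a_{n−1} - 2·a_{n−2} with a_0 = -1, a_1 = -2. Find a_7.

With companion matrix M = [[2, -2], [1, 0]], [a_n, a_{n−1}]ᵀ = M·[a_{n−1}, a_{n−2}]ᵀ, so [a_7, a_6]ᵀ = M⁶·[a_1, a_0]ᵀ.
M⁶ = [[-8, 16], [-8, 8]], giving [a_7, a_6]ᵀ = [[0], [8]].

0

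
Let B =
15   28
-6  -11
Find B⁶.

[[5097, 10192], [-2184, -4367]]

tr B = 4 and det B = 3, so the characteristic polynomial is λ² − (4)λ + (3) with roots 1 and 3.
Eigenvectors give P = [[2, -7], [-1, 3]] with P⁻¹ = [[-3, -7], [-1, -2]], and B = P·diag(1, 3)·P⁻¹.
Then B⁶ = P·diag(1, 729)·P⁻¹ = [[2, -5103], [-1, 2187]] · [[-3, -7], [-1, -2]] = [[5097, 10192], [-2184, -4367]].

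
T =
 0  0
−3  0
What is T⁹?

[[0, 0], [0, 0]]

T is strictly triangular, hence nilpotent: T² = 0, so T⁹ = 0.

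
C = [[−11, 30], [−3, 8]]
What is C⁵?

tr C = −3 and det C = 2, so the characteristic polynomial is λ² − (−3)λ + (2) with roots −2 and −1.
Eigenvectors give P = [[10, −3], [3, −1]] with P⁻¹ = [[1, −3], [3, −10]], and C = P·diag(−2, −1)·P⁻¹.
Then C⁵ = P·diag(−32, −1)·P⁻¹ = [[−320, 3], [−96, 1]] · [[1, −3], [3, −10]] = [[−311, 930], [−93, 278]].

[[−311, 930], [−93, 278]]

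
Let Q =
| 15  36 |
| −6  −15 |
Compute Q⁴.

[[81, 0], [0, 81]]

tr Q = 0 and det Q = −9, so the characteristic polynomial is λ² − (0)λ + (−9) with roots 3 and −3.
Eigenvectors give P = [[−3, −2], [1, 1]] with P⁻¹ = [[−1, −2], [1, 3]], and Q = P·diag(3, −3)·P⁻¹.
Then Q⁴ = P·diag(81, 81)·P⁻¹ = [[−243, −162], [81, 81]] · [[−1, −2], [1, 3]] = [[81, 0], [0, 81]].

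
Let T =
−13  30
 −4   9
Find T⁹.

[[−118093, 295230], [−39364, 98409]]

tr T = −4 and det T = 3, so the characteristic polynomial is λ² − (−4)λ + (3) with roots −1 and −3.
Eigenvectors give P = [[−5, 3], [−2, 1]] with P⁻¹ = [[1, −3], [2, −5]], and T = P·diag(−1, −3)·P⁻¹.
Then T⁹ = P·diag(−1, −19683)·P⁻¹ = [[5, −59049], [2, −19683]] · [[1, −3], [2, −5]] = [[−118093, 295230], [−39364, 98409]].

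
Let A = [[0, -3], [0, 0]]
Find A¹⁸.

A is strictly triangular, hence nilpotent: A² = 0, so A¹⁸ = 0.

[[0, 0], [0, 0]]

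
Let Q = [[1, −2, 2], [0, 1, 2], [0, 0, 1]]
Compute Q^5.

[[1, −10, −30], [0, 1, 10], [0, 0, 1]]

Q = I + N where N = [[0, −2, 2], [0, 0, 2], [0, 0, 0]] is strictly upper-triangular, so N^3 = 0.
(I + N)^5 = I + 5·N + 10·N^2 = [[1, −10, −30], [0, 1, 10], [0, 0, 1]].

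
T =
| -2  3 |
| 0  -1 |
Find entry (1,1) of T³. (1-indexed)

-8

T² = [[4, -9], [0, 1]]
T³ = [[-8, 21], [0, -1]]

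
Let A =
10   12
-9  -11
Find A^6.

tr A = -1 and det A = -2, so the characteristic polynomial is λ² − (-1)λ + (-2) with roots -2 and 1.
Eigenvectors give P = [[-1, 4], [1, -3]] with P⁻¹ = [[3, 4], [1, 1]], and A = P·diag(-2, 1)·P⁻¹.
Then A^6 = P·diag(64, 1)·P⁻¹ = [[-64, 4], [64, -3]] · [[3, 4], [1, 1]] = [[-188, -252], [189, 253]].

[[-188, -252], [189, 253]]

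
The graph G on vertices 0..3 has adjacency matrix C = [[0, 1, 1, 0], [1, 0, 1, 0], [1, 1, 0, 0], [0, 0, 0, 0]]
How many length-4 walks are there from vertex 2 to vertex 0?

5

The number of length-4 walks from vertex 2 to vertex 0 is entry (2,0) of C^4, where C is the adjacency matrix.
C^2 = [[2, 1, 1, 0], [1, 2, 1, 0], [1, 1, 2, 0], [0, 0, 0, 0]]
C^3 = [[2, 3, 3, 0], [3, 2, 3, 0], [3, 3, 2, 0], [0, 0, 0, 0]]
C^4 = [[6, 5, 5, 0], [5, 6, 5, 0], [5, 5, 6, 0], [0, 0, 0, 0]]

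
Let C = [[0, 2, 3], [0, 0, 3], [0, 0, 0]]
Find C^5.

[[0, 0, 0], [0, 0, 0], [0, 0, 0]]

C is strictly triangular, hence nilpotent: C^3 = 0, so C^5 = 0.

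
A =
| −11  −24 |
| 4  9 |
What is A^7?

[[−6563, −13128], [2188, 4377]]

tr A = −2 and det A = −3, so the characteristic polynomial is λ² − (−2)λ + (−3) with roots 1 and −3.
Eigenvectors give P = [[−2, 3], [1, −1]] with P⁻¹ = [[1, 3], [1, 2]], and A = P·diag(1, −3)·P⁻¹.
Then A^7 = P·diag(1, −2187)·P⁻¹ = [[−2, −6561], [1, 2187]] · [[1, 3], [1, 2]] = [[−6563, −13128], [2188, 4377]].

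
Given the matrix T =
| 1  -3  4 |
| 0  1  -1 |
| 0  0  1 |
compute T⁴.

T = I + N where N = [[0, -3, 4], [0, 0, -1], [0, 0, 0]] is strictly upper-triangular, so N³ = 0.
(I + N)⁴ = I + 4·N + 6·N² = [[1, -12, 34], [0, 1, -4], [0, 0, 1]].

[[1, -12, 34], [0, 1, -4], [0, 0, 1]]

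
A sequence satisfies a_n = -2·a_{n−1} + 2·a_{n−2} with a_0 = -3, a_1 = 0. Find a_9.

With companion matrix C = [[-2, 2], [1, 0]], [a_n, a_{n−1}]ᵀ = C·[a_{n−1}, a_{n−2}]ᵀ, so [a_9, a_8]ᵀ = C⁸·[a_1, a_0]ᵀ.
C⁸ = [[2448, -1792], [-896, 656]], giving [a_9, a_8]ᵀ = [[5376], [-1968]].

5376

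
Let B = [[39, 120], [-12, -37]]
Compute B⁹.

[[196839, 590520], [-59052, -177157]]

tr B = 2 and det B = -3, so the characteristic polynomial is λ² − (2)λ + (-3) with roots -1 and 3.
Eigenvectors give P = [[3, -10], [-1, 3]] with P⁻¹ = [[-3, -10], [-1, -3]], and B = P·diag(-1, 3)·P⁻¹.
Then B⁹ = P·diag(-1, 19683)·P⁻¹ = [[-3, -196830], [1, 59049]] · [[-3, -10], [-1, -3]] = [[196839, 590520], [-59052, -177157]].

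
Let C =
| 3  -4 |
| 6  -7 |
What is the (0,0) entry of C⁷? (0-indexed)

4371

tr C = -4 and det C = 3, so the characteristic polynomial is λ² − (-4)λ + (3) with roots -1 and -3.
Eigenvectors give P = [[1, -2], [1, -3]] with P⁻¹ = [[3, -2], [1, -1]], and C = P·diag(-1, -3)·P⁻¹.
Then C⁷ = P·diag(-1, -2187)·P⁻¹ = [[-1, 4374], [-1, 6561]] · [[3, -2], [1, -1]] = [[4371, -4372], [6558, -6559]].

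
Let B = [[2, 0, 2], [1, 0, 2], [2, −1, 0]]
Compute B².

[[8, −2, 4], [6, −2, 2], [3, 0, 2]]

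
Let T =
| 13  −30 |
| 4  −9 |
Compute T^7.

tr T = 4 and det T = 3, so the characteristic polynomial is λ² − (4)λ + (3) with roots 3 and 1.
Eigenvectors give P = [[3, −5], [1, −2]] with P⁻¹ = [[2, −5], [1, −3]], and T = P·diag(3, 1)·P⁻¹.
Then T^7 = P·diag(2187, 1)·P⁻¹ = [[6561, −5], [2187, −2]] · [[2, −5], [1, −3]] = [[13117, −32790], [4372, −10929]].

[[13117, −32790], [4372, −10929]]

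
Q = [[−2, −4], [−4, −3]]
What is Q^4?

[[800, 900], [900, 1025]]

Q^2 = [[20, 20], [20, 25]]
Q^3 = [[−120, −140], [−140, −155]]
Q^4 = [[800, 900], [900, 1025]]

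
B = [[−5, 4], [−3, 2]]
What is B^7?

[[−509, 508], [−381, 380]]

tr B = −3 and det B = 2, so the characteristic polynomial is λ² − (−3)λ + (2) with roots −2 and −1.
Eigenvectors give P = [[4, 1], [3, 1]] with P⁻¹ = [[1, −1], [−3, 4]], and B = P·diag(−2, −1)·P⁻¹.
Then B^7 = P·diag(−128, −1)·P⁻¹ = [[−512, −1], [−384, −1]] · [[1, −1], [−3, 4]] = [[−509, 508], [−381, 380]].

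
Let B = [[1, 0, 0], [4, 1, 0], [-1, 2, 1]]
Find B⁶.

[[1, 0, 0], [24, 1, 0], [114, 12, 1]]

B = I + N where N = [[0, 0, 0], [4, 0, 0], [-1, 2, 0]] is strictly lower-triangular, so N³ = 0.
(I + N)⁶ = I + 6·N + 15·N² = [[1, 0, 0], [24, 1, 0], [114, 12, 1]].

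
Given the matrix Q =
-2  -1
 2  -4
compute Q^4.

[[-68, 96], [-192, 124]]

Q^2 = [[2, 6], [-12, 14]]
Q^3 = [[8, -26], [52, -44]]
Q^4 = [[-68, 96], [-192, 124]]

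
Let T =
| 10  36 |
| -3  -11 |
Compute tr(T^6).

tr T = -1 and det T = -2, so the characteristic polynomial is λ² − (-1)λ + (-2) with roots -2 and 1.
Eigenvectors give P = [[-3, 4], [1, -1]] with P⁻¹ = [[1, 4], [1, 3]], and T = P·diag(-2, 1)·P⁻¹.
Then T^6 = P·diag(64, 1)·P⁻¹ = [[-192, 4], [64, -1]] · [[1, 4], [1, 3]] = [[-188, -756], [63, 253]].

65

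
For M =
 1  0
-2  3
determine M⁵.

tr M = 4 and det M = 3, so the characteristic polynomial is λ² − (4)λ + (3) with roots 1 and 3.
Eigenvectors give P = [[1, 0], [1, -1]] with P⁻¹ = [[1, 0], [1, -1]], and M = P·diag(1, 3)·P⁻¹.
Then M⁵ = P·diag(1, 243)·P⁻¹ = [[1, 0], [1, -243]] · [[1, 0], [1, -1]] = [[1, 0], [-242, 243]].

[[1, 0], [-242, 243]]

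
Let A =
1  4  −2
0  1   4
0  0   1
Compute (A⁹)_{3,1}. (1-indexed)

A = I + N where N = [[0, 4, −2], [0, 0, 4], [0, 0, 0]] is strictly upper-triangular, so N³ = 0.
(I + N)⁹ = I + 9·N + 36·N² = [[1, 36, 558], [0, 1, 36], [0, 0, 1]].

0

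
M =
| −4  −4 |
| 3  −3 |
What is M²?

[[4, 28], [−21, −3]]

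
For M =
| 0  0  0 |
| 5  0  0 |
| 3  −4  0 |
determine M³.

M is strictly triangular, hence nilpotent: M³ = 0, so M³ = 0.

[[0, 0, 0], [0, 0, 0], [0, 0, 0]]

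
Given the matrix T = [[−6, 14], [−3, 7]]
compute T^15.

[[−6, 14], [−3, 7]]

T² = T (a projection; rank 1, trace 1), so T^15 = T.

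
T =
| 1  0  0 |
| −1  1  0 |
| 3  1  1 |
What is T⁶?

[[1, 0, 0], [−6, 1, 0], [3, 6, 1]]

T = I + N where N = [[0, 0, 0], [−1, 0, 0], [3, 1, 0]] is strictly lower-triangular, so N³ = 0.
(I + N)⁶ = I + 6·N + 15·N² = [[1, 0, 0], [−6, 1, 0], [3, 6, 1]].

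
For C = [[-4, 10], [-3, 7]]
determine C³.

tr C = 3 and det C = 2, so the characteristic polynomial is λ² − (3)λ + (2) with roots 2 and 1.
Eigenvectors give P = [[5, -2], [3, -1]] with P⁻¹ = [[-1, 2], [-3, 5]], and C = P·diag(2, 1)·P⁻¹.
Then C³ = P·diag(8, 1)·P⁻¹ = [[40, -2], [24, -1]] · [[-1, 2], [-3, 5]] = [[-34, 70], [-21, 43]].

[[-34, 70], [-21, 43]]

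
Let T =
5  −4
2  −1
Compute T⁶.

tr T = 4 and det T = 3, so the characteristic polynomial is λ² − (4)λ + (3) with roots 3 and 1.
Eigenvectors give P = [[−2, 1], [−1, 1]] with P⁻¹ = [[−1, 1], [−1, 2]], and T = P·diag(3, 1)·P⁻¹.
Then T⁶ = P·diag(729, 1)·P⁻¹ = [[−1458, 1], [−729, 1]] · [[−1, 1], [−1, 2]] = [[1457, −1456], [728, −727]].

[[1457, −1456], [728, −727]]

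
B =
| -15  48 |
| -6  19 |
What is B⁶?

tr B = 4 and det B = 3, so the characteristic polynomial is λ² − (4)λ + (3) with roots 3 and 1.
Eigenvectors give P = [[-8, 3], [-3, 1]] with P⁻¹ = [[1, -3], [3, -8]], and B = P·diag(3, 1)·P⁻¹.
Then B⁶ = P·diag(729, 1)·P⁻¹ = [[-5832, 3], [-2187, 1]] · [[1, -3], [3, -8]] = [[-5823, 17472], [-2184, 6553]].

[[-5823, 17472], [-2184, 6553]]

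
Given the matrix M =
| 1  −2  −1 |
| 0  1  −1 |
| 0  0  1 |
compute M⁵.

M = I + N where N = [[0, −2, −1], [0, 0, −1], [0, 0, 0]] is strictly upper-triangular, so N³ = 0.
(I + N)⁵ = I + 5·N + 10·N² = [[1, −10, 15], [0, 1, −5], [0, 0, 1]].

[[1, −10, 15], [0, 1, −5], [0, 0, 1]]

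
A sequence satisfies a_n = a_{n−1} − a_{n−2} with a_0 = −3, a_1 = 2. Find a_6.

With companion matrix B = [[1, −1], [1, 0]], [a_n, a_{n−1}]ᵀ = B·[a_{n−1}, a_{n−2}]ᵀ, so [a_6, a_5]ᵀ = B^5·[a_1, a_0]ᵀ.
B^5 = [[0, 1], [−1, 1]], giving [a_6, a_5]ᵀ = [[−3], [−5]].

−3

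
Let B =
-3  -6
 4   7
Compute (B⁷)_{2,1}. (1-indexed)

4372

tr B = 4 and det B = 3, so the characteristic polynomial is λ² − (4)λ + (3) with roots 3 and 1.
Eigenvectors give P = [[1, 3], [-1, -2]] with P⁻¹ = [[-2, -3], [1, 1]], and B = P·diag(3, 1)·P⁻¹.
Then B⁷ = P·diag(2187, 1)·P⁻¹ = [[2187, 3], [-2187, -2]] · [[-2, -3], [1, 1]] = [[-4371, -6558], [4372, 6559]].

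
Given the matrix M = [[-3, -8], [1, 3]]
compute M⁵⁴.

[[1, 0], [0, 1]]

M² = I (check: tr M = 0 and det M = -1), so M⁵⁴ = I since 54 is even.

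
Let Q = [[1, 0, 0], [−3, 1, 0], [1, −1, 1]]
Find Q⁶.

Q = I + N where N = [[0, 0, 0], [−3, 0, 0], [1, −1, 0]] is strictly lower-triangular, so N³ = 0.
(I + N)⁶ = I + 6·N + 15·N² = [[1, 0, 0], [−18, 1, 0], [51, −6, 1]].

[[1, 0, 0], [−18, 1, 0], [51, −6, 1]]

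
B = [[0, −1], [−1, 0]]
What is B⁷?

B² = I (check: tr B = 0 and det B = −1), so B⁷ = B since 7 is odd.

[[0, −1], [−1, 0]]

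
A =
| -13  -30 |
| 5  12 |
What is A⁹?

tr A = -1 and det A = -6, so the characteristic polynomial is λ² − (-1)λ + (-6) with roots -3 and 2.
Eigenvectors give P = [[3, -2], [-1, 1]] with P⁻¹ = [[1, 2], [1, 3]], and A = P·diag(-3, 2)·P⁻¹.
Then A⁹ = P·diag(-19683, 512)·P⁻¹ = [[-59049, -1024], [19683, 512]] · [[1, 2], [1, 3]] = [[-60073, -121170], [20195, 40902]].

[[-60073, -121170], [20195, 40902]]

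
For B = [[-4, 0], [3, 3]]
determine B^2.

[[16, 0], [-3, 9]]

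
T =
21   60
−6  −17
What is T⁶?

tr T = 4 and det T = 3, so the characteristic polynomial is λ² − (4)λ + (3) with roots 3 and 1.
Eigenvectors give P = [[10, −3], [−3, 1]] with P⁻¹ = [[1, 3], [3, 10]], and T = P·diag(3, 1)·P⁻¹.
Then T⁶ = P·diag(729, 1)·P⁻¹ = [[7290, −3], [−2187, 1]] · [[1, 3], [3, 10]] = [[7281, 21840], [−2184, −6551]].

[[7281, 21840], [−2184, −6551]]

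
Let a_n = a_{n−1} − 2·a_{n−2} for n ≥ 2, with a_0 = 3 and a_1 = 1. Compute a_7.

With companion matrix T = [[1, −2], [1, 0]], [a_n, a_{n−1}]ᵀ = T·[a_{n−1}, a_{n−2}]ᵀ, so [a_7, a_6]ᵀ = T^6·[a_1, a_0]ᵀ.
T^6 = [[7, −10], [5, 2]], giving [a_7, a_6]ᵀ = [[−23], [11]].

−23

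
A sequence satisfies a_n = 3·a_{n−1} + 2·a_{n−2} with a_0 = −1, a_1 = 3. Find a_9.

With companion matrix C = [[3, 2], [1, 0]], [a_n, a_{n−1}]ᵀ = C·[a_{n−1}, a_{n−2}]ᵀ, so [a_9, a_8]ᵀ = C⁸·[a_1, a_0]ᵀ.
C⁸ = [[22363, 12558], [6279, 3526]], giving [a_9, a_8]ᵀ = [[54531], [15311]].

54531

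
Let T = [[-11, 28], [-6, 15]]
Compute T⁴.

[[-479, 1120], [-240, 561]]

tr T = 4 and det T = 3, so the characteristic polynomial is λ² − (4)λ + (3) with roots 1 and 3.
Eigenvectors give P = [[7, 2], [3, 1]] with P⁻¹ = [[1, -2], [-3, 7]], and T = P·diag(1, 3)·P⁻¹.
Then T⁴ = P·diag(1, 81)·P⁻¹ = [[7, 162], [3, 81]] · [[1, -2], [-3, 7]] = [[-479, 1120], [-240, 561]].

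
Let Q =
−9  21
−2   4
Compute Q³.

tr Q = −5 and det Q = 6, so the characteristic polynomial is λ² − (−5)λ + (6) with roots −2 and −3.
Eigenvectors give P = [[−3, −7], [−1, −2]] with P⁻¹ = [[2, −7], [−1, 3]], and Q = P·diag(−2, −3)·P⁻¹.
Then Q³ = P·diag(−8, −27)·P⁻¹ = [[24, 189], [8, 54]] · [[2, −7], [−1, 3]] = [[−141, 399], [−38, 106]].

[[−141, 399], [−38, 106]]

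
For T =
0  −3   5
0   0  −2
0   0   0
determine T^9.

[[0, 0, 0], [0, 0, 0], [0, 0, 0]]

T is strictly triangular, hence nilpotent: T^3 = 0, so T^9 = 0.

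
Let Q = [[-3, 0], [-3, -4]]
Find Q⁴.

[[81, 0], [525, 256]]

Q² = [[9, 0], [21, 16]]
Q³ = [[-27, 0], [-111, -64]]
Q⁴ = [[81, 0], [525, 256]]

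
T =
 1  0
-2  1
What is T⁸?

T = I + N where N = [[0, 0], [-2, 0]] is strictly lower-triangular, so N² = 0.
(I + N)⁸ = I + 8·N = [[1, 0], [-16, 1]].

[[1, 0], [-16, 1]]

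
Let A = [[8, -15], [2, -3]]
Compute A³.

[[122, -285], [38, -87]]

tr A = 5 and det A = 6, so the characteristic polynomial is λ² − (5)λ + (6) with roots 3 and 2.
Eigenvectors give P = [[-3, 5], [-1, 2]] with P⁻¹ = [[-2, 5], [-1, 3]], and A = P·diag(3, 2)·P⁻¹.
Then A³ = P·diag(27, 8)·P⁻¹ = [[-81, 40], [-27, 16]] · [[-2, 5], [-1, 3]] = [[122, -285], [38, -87]].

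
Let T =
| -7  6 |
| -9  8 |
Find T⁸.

tr T = 1 and det T = -2, so the characteristic polynomial is λ² − (1)λ + (-2) with roots -1 and 2.
Eigenvectors give P = [[1, -2], [1, -3]] with P⁻¹ = [[3, -2], [1, -1]], and T = P·diag(-1, 2)·P⁻¹.
Then T⁸ = P·diag(1, 256)·P⁻¹ = [[1, -512], [1, -768]] · [[3, -2], [1, -1]] = [[-509, 510], [-765, 766]].

[[-509, 510], [-765, 766]]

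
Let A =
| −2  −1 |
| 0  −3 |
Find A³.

[[−8, −19], [0, −27]]

A² = [[4, 5], [0, 9]]
A³ = [[−8, −19], [0, −27]]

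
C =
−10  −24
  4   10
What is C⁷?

tr C = 0 and det C = −4, so the characteristic polynomial is λ² − (0)λ + (−4) with roots 2 and −2.
Eigenvectors give P = [[−2, −3], [1, 1]] with P⁻¹ = [[1, 3], [−1, −2]], and C = P·diag(2, −2)·P⁻¹.
Then C⁷ = P·diag(128, −128)·P⁻¹ = [[−256, 384], [128, −128]] · [[1, 3], [−1, −2]] = [[−640, −1536], [256, 640]].

[[−640, −1536], [256, 640]]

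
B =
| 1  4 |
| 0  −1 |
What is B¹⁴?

[[1, 0], [0, 1]]

B² = I (check: tr B = 0 and det B = −1), so B¹⁴ = I since 14 is even.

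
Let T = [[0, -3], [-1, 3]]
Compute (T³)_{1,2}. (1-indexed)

T² = [[3, -9], [-3, 12]]
T³ = [[9, -36], [-12, 45]]

-36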